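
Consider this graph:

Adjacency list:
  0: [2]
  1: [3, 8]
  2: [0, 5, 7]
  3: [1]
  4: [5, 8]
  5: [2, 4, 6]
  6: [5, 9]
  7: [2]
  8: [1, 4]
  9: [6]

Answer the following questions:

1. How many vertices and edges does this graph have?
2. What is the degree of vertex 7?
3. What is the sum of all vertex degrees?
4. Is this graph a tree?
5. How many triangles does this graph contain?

Count: 10 vertices, 9 edges.
Vertex 7 has neighbors [2], degree = 1.
Handshaking lemma: 2 * 9 = 18.
A graph is a tree iff it is connected and has exactly n-1 edges. This graph is connected (all 10 vertices in one component) and has 10-1 = 9 edges. It is a tree.
Number of triangles = 0.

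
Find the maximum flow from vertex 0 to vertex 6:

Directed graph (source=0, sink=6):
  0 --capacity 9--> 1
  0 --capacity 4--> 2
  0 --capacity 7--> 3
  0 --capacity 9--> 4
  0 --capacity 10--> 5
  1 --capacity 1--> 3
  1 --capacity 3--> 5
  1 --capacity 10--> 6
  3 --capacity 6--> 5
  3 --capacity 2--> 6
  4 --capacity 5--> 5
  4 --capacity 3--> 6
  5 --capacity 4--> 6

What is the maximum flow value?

Computing max flow:
  Flow on (0->1): 9/9
  Flow on (0->3): 2/7
  Flow on (0->4): 7/9
  Flow on (1->6): 9/10
  Flow on (3->6): 2/2
  Flow on (4->5): 4/5
  Flow on (4->6): 3/3
  Flow on (5->6): 4/4
Maximum flow = 18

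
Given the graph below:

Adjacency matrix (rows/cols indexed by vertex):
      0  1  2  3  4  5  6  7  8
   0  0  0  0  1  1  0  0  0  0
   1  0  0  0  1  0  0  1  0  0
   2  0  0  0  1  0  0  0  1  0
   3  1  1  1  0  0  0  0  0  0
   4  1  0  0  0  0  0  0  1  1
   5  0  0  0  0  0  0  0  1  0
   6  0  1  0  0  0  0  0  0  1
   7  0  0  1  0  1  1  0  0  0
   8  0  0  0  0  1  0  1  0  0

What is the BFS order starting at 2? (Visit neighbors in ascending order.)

BFS from vertex 2 (neighbors processed in ascending order):
Visit order: 2, 3, 7, 0, 1, 4, 5, 6, 8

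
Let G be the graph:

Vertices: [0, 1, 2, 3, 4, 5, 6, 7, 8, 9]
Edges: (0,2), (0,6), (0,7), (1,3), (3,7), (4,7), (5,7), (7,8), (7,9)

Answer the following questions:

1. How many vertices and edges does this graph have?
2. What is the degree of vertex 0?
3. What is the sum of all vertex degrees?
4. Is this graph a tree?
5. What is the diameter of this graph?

Count: 10 vertices, 9 edges.
Vertex 0 has neighbors [2, 6, 7], degree = 3.
Handshaking lemma: 2 * 9 = 18.
A graph is a tree iff it is connected and has exactly n-1 edges. This graph is connected (all 10 vertices in one component) and has 10-1 = 9 edges. It is a tree.
Diameter (longest shortest path) = 4.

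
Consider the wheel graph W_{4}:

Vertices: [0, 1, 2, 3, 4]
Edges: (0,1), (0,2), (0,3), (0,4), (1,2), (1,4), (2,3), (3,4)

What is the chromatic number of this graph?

W_{4} = C_{4} plus a hub adjacent to every cycle vertex.
The outer cycle needs 2 colors (even cycle); the hub is adjacent to all of them so needs a fresh color.
Chromatic number = 2 + 1 = 3.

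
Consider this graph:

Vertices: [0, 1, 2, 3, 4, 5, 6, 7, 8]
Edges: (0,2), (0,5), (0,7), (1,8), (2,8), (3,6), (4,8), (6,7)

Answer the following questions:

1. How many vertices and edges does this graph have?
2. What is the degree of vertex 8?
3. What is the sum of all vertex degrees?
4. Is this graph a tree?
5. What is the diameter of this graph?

Count: 9 vertices, 8 edges.
Vertex 8 has neighbors [1, 2, 4], degree = 3.
Handshaking lemma: 2 * 8 = 16.
A graph is a tree iff it is connected and has exactly n-1 edges. This graph is connected (all 9 vertices in one component) and has 9-1 = 8 edges. It is a tree.
Diameter (longest shortest path) = 6.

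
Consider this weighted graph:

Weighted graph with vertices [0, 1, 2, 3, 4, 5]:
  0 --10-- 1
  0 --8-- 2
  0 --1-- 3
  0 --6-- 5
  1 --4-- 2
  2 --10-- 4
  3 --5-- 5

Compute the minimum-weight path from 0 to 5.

Using Dijkstra's algorithm from vertex 0:
Shortest path: 0 -> 5
Total weight: 6 = 6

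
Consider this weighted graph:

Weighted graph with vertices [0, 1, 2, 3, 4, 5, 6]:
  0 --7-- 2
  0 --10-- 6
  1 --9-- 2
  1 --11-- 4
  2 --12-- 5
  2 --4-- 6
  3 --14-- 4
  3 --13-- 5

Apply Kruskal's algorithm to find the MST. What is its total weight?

Applying Kruskal's algorithm (sort edges by weight, add if no cycle):
  Add (2,6) w=4
  Add (0,2) w=7
  Add (1,2) w=9
  Skip (0,6) w=10 (creates cycle)
  Add (1,4) w=11
  Add (2,5) w=12
  Add (3,5) w=13
  Skip (3,4) w=14 (creates cycle)
MST weight = 56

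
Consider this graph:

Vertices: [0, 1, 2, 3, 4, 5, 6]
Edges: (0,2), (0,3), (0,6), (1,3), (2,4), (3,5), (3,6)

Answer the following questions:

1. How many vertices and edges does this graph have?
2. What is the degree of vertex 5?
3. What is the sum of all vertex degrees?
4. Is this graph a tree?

Count: 7 vertices, 7 edges.
Vertex 5 has neighbors [3], degree = 1.
Handshaking lemma: 2 * 7 = 14.
A tree on 7 vertices has 6 edges. This graph has 7 edges (1 extra). Not a tree.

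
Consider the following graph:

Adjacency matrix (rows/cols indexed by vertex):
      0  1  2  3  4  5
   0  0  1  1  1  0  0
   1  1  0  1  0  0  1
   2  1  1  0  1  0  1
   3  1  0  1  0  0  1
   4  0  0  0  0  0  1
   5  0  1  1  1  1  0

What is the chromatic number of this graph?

The graph has a maximum clique of size 3 (lower bound on chromatic number).
A valid 3-coloring: {0: 1, 1: 2, 2: 0, 3: 2, 4: 0, 5: 1}.
Chromatic number = 3.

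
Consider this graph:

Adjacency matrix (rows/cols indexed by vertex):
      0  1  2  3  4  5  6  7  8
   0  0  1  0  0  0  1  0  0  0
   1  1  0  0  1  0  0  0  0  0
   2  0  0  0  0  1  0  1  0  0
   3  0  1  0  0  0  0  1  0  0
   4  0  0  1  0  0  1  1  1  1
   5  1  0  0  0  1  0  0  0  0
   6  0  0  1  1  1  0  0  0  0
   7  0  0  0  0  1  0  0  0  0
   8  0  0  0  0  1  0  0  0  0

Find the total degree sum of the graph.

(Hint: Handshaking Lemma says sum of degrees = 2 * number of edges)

Count edges: 10 edges.
By Handshaking Lemma: sum of degrees = 2 * 10 = 20.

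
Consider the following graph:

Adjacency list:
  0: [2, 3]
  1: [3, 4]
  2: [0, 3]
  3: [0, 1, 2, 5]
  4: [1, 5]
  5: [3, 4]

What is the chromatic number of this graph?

The graph has a maximum clique of size 3 (lower bound on chromatic number).
A valid 3-coloring: {0: 1, 1: 1, 2: 2, 3: 0, 4: 0, 5: 1}.
Chromatic number = 3.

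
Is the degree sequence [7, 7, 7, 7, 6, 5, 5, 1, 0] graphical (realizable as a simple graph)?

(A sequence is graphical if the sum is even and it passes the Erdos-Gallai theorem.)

Sum of degrees = 45. Sum is odd, so the sequence is NOT graphical.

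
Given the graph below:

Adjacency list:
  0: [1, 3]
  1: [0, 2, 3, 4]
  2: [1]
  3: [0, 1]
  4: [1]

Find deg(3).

Vertex 3 has neighbors [0, 1], so deg(3) = 2.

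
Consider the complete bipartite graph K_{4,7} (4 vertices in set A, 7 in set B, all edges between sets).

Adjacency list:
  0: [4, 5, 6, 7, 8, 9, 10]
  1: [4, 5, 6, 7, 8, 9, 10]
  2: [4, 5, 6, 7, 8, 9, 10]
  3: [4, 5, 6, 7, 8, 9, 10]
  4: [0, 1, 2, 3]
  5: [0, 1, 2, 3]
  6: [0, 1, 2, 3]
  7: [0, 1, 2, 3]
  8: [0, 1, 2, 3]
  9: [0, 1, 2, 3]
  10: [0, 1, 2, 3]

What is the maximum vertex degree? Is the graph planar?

Set-A vertices have degree 7; set-B vertices have degree 4. Maximum degree = max(4,7) = 7.
K_{4,7} contains K_{3,3} as a subgraph (since both sides have >= 3 vertices); by Kuratowski's theorem it is not planar.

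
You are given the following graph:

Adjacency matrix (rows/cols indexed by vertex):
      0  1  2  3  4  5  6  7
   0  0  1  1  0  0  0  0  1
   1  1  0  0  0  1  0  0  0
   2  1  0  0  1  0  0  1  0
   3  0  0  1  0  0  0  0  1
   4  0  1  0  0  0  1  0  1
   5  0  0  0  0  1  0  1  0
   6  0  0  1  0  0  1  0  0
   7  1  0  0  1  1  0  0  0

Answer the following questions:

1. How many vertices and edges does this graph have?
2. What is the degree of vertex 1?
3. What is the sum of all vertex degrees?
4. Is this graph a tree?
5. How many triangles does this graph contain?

Count: 8 vertices, 10 edges.
Vertex 1 has neighbors [0, 4], degree = 2.
Handshaking lemma: 2 * 10 = 20.
A tree on 8 vertices has 7 edges. This graph has 10 edges (3 extra). Not a tree.
Number of triangles = 0.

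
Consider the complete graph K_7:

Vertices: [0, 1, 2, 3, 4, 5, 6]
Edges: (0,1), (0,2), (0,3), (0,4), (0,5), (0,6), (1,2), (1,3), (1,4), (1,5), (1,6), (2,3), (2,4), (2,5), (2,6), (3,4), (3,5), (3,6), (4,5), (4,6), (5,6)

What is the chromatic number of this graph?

In K_7, every vertex is adjacent to every other vertex.
Each vertex needs a unique color.
Chromatic number = 7.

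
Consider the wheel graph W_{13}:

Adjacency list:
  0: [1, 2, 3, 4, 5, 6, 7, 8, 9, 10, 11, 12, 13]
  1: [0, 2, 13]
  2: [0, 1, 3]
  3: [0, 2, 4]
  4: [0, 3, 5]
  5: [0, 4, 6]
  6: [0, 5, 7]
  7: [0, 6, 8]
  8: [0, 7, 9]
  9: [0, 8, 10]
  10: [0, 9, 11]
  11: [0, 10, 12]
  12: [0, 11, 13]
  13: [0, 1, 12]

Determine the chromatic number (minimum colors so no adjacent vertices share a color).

W_{13} = C_{13} plus a hub adjacent to every cycle vertex.
The outer cycle needs 3 colors (odd cycle); the hub is adjacent to all of them so needs a fresh color.
Chromatic number = 3 + 1 = 4.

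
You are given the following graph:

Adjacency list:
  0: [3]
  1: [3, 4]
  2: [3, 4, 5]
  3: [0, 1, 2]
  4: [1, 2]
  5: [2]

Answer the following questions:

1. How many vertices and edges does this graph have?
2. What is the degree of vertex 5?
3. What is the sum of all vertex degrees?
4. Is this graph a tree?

Count: 6 vertices, 6 edges.
Vertex 5 has neighbors [2], degree = 1.
Handshaking lemma: 2 * 6 = 12.
A tree on 6 vertices has 5 edges. This graph has 6 edges (1 extra). Not a tree.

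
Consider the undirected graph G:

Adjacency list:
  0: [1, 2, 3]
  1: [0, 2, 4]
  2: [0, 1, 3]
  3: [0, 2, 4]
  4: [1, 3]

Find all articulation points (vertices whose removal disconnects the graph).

No articulation points. The graph is biconnected.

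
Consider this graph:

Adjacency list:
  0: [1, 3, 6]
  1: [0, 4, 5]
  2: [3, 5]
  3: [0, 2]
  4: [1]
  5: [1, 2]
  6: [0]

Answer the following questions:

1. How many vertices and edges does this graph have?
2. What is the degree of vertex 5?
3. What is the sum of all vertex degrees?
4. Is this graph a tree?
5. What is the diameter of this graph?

Count: 7 vertices, 7 edges.
Vertex 5 has neighbors [1, 2], degree = 2.
Handshaking lemma: 2 * 7 = 14.
A tree on 7 vertices has 6 edges. This graph has 7 edges (1 extra). Not a tree.
Diameter (longest shortest path) = 3.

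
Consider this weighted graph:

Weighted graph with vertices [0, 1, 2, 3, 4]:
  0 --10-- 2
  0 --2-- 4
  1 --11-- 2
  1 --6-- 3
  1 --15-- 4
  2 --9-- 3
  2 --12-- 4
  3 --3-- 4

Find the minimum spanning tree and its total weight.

Applying Kruskal's algorithm (sort edges by weight, add if no cycle):
  Add (0,4) w=2
  Add (3,4) w=3
  Add (1,3) w=6
  Add (2,3) w=9
  Skip (0,2) w=10 (creates cycle)
  Skip (1,2) w=11 (creates cycle)
  Skip (2,4) w=12 (creates cycle)
  Skip (1,4) w=15 (creates cycle)
MST weight = 20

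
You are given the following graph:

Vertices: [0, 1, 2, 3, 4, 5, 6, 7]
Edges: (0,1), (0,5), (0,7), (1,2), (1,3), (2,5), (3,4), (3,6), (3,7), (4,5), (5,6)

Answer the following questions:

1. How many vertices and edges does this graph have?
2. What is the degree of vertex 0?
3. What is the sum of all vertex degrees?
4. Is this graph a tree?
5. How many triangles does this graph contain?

Count: 8 vertices, 11 edges.
Vertex 0 has neighbors [1, 5, 7], degree = 3.
Handshaking lemma: 2 * 11 = 22.
A tree on 8 vertices has 7 edges. This graph has 11 edges (4 extra). Not a tree.
Number of triangles = 0.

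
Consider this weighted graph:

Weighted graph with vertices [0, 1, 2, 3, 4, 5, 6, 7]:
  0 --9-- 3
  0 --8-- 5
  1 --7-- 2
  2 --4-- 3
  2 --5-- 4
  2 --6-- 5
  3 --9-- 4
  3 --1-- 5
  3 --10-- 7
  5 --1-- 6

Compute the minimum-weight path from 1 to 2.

Using Dijkstra's algorithm from vertex 1:
Shortest path: 1 -> 2
Total weight: 7 = 7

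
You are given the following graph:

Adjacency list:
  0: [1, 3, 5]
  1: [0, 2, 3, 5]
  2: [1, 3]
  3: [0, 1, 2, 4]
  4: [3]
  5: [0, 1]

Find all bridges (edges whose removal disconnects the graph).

A bridge is an edge whose removal increases the number of connected components.
Bridges found: (3,4)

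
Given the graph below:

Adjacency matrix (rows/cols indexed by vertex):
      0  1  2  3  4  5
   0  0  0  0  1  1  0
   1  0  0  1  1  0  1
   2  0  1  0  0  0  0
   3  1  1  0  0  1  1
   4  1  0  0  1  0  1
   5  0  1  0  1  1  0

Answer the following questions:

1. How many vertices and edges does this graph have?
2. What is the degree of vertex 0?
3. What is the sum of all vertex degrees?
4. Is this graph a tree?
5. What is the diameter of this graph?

Count: 6 vertices, 8 edges.
Vertex 0 has neighbors [3, 4], degree = 2.
Handshaking lemma: 2 * 8 = 16.
A tree on 6 vertices has 5 edges. This graph has 8 edges (3 extra). Not a tree.
Diameter (longest shortest path) = 3.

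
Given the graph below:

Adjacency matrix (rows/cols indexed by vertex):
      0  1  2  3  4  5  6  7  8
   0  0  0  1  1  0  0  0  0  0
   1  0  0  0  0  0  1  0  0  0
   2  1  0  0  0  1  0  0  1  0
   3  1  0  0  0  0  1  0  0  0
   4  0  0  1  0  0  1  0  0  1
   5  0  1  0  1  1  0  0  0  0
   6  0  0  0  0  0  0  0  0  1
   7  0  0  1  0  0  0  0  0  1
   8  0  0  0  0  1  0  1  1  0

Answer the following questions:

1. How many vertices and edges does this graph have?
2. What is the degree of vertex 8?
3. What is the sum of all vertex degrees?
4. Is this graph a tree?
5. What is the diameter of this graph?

Count: 9 vertices, 10 edges.
Vertex 8 has neighbors [4, 6, 7], degree = 3.
Handshaking lemma: 2 * 10 = 20.
A tree on 9 vertices has 8 edges. This graph has 10 edges (2 extra). Not a tree.
Diameter (longest shortest path) = 4.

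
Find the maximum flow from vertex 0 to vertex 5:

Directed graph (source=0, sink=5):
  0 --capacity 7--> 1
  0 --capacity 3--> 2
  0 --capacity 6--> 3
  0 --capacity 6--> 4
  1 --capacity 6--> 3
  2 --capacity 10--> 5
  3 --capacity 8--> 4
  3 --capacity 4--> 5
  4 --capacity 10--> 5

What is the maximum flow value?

Computing max flow:
  Flow on (0->1): 6/7
  Flow on (0->2): 3/3
  Flow on (0->3): 6/6
  Flow on (0->4): 2/6
  Flow on (1->3): 6/6
  Flow on (2->5): 3/10
  Flow on (3->4): 8/8
  Flow on (3->5): 4/4
  Flow on (4->5): 10/10
Maximum flow = 17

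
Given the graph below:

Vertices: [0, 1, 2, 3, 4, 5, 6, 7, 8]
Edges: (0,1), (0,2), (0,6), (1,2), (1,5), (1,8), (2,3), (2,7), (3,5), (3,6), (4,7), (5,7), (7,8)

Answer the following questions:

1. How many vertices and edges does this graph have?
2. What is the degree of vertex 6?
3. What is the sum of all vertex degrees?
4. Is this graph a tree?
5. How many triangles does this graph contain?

Count: 9 vertices, 13 edges.
Vertex 6 has neighbors [0, 3], degree = 2.
Handshaking lemma: 2 * 13 = 26.
A tree on 9 vertices has 8 edges. This graph has 13 edges (5 extra). Not a tree.
Number of triangles = 1.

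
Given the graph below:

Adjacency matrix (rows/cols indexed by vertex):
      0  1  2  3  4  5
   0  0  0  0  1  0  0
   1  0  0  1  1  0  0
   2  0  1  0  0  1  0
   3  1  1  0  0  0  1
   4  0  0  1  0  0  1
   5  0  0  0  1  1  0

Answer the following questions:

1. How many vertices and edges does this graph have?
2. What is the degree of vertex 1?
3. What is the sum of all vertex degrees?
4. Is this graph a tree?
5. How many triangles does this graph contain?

Count: 6 vertices, 6 edges.
Vertex 1 has neighbors [2, 3], degree = 2.
Handshaking lemma: 2 * 6 = 12.
A tree on 6 vertices has 5 edges. This graph has 6 edges (1 extra). Not a tree.
Number of triangles = 0.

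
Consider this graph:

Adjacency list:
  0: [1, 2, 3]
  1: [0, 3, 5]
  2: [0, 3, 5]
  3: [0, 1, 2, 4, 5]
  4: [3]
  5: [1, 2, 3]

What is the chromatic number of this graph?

The graph has a maximum clique of size 3 (lower bound on chromatic number).
A valid 3-coloring: {0: 1, 1: 2, 2: 2, 3: 0, 4: 1, 5: 1}.
Chromatic number = 3.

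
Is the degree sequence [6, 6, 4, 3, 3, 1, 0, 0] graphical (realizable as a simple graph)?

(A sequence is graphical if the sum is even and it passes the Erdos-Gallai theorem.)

Sum of degrees = 23. Sum is odd, so the sequence is NOT graphical.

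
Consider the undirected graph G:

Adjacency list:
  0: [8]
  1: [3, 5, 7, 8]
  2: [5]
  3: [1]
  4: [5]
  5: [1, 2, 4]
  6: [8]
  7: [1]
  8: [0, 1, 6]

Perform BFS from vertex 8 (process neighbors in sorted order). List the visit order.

BFS from vertex 8 (neighbors processed in ascending order):
Visit order: 8, 0, 1, 6, 3, 5, 7, 2, 4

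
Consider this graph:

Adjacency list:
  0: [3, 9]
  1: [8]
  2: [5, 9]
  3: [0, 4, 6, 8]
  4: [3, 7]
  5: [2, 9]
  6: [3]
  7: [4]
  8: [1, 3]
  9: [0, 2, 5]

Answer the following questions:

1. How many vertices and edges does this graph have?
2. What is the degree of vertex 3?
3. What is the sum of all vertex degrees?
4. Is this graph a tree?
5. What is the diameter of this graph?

Count: 10 vertices, 10 edges.
Vertex 3 has neighbors [0, 4, 6, 8], degree = 4.
Handshaking lemma: 2 * 10 = 20.
A tree on 10 vertices has 9 edges. This graph has 10 edges (1 extra). Not a tree.
Diameter (longest shortest path) = 5.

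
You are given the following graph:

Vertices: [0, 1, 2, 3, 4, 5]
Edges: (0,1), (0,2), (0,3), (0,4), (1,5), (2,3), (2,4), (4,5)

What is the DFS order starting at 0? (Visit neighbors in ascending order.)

DFS from vertex 0 (neighbors processed in ascending order):
Visit order: 0, 1, 5, 4, 2, 3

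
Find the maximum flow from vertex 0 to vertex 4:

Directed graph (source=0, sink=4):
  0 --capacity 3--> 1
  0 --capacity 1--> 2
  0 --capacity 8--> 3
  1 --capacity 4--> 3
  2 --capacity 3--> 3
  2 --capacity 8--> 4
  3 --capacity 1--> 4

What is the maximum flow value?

Computing max flow:
  Flow on (0->2): 1/1
  Flow on (0->3): 1/8
  Flow on (2->4): 1/8
  Flow on (3->4): 1/1
Maximum flow = 2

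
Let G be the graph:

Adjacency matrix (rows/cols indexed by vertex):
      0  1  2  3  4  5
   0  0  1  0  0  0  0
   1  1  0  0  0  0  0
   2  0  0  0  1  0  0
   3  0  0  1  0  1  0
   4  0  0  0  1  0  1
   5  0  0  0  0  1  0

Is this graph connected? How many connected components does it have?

Checking connectivity: the graph has 2 connected component(s).
Components: [[0, 1], [2, 3, 4, 5]]. The graph is NOT connected.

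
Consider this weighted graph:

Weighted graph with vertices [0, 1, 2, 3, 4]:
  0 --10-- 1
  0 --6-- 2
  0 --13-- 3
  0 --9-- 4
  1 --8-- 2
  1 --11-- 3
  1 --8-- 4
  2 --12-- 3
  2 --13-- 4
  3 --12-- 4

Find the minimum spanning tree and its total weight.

Applying Kruskal's algorithm (sort edges by weight, add if no cycle):
  Add (0,2) w=6
  Add (1,2) w=8
  Add (1,4) w=8
  Skip (0,4) w=9 (creates cycle)
  Skip (0,1) w=10 (creates cycle)
  Add (1,3) w=11
  Skip (2,3) w=12 (creates cycle)
  Skip (3,4) w=12 (creates cycle)
  Skip (0,3) w=13 (creates cycle)
  Skip (2,4) w=13 (creates cycle)
MST weight = 33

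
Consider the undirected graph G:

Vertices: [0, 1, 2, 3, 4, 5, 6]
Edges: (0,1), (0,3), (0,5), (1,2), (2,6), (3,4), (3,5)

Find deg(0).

Vertex 0 has neighbors [1, 3, 5], so deg(0) = 3.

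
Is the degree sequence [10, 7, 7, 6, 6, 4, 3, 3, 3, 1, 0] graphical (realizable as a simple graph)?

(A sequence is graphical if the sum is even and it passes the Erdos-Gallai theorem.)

Sum of degrees = 50. Sum is even but fails Erdos-Gallai. The sequence is NOT graphical.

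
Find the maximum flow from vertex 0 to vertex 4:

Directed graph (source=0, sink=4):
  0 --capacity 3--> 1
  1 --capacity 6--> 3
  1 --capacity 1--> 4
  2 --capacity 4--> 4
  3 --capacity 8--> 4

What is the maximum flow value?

Computing max flow:
  Flow on (0->1): 3/3
  Flow on (1->3): 2/6
  Flow on (1->4): 1/1
  Flow on (3->4): 2/8
Maximum flow = 3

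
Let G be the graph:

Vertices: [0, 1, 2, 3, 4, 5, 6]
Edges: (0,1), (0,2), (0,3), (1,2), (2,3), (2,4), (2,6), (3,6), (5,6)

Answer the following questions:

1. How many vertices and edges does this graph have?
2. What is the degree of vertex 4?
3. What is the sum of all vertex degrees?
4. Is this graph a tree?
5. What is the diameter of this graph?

Count: 7 vertices, 9 edges.
Vertex 4 has neighbors [2], degree = 1.
Handshaking lemma: 2 * 9 = 18.
A tree on 7 vertices has 6 edges. This graph has 9 edges (3 extra). Not a tree.
Diameter (longest shortest path) = 3.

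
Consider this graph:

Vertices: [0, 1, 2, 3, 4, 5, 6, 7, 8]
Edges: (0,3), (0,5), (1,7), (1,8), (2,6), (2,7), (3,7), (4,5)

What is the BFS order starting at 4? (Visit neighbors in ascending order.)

BFS from vertex 4 (neighbors processed in ascending order):
Visit order: 4, 5, 0, 3, 7, 1, 2, 8, 6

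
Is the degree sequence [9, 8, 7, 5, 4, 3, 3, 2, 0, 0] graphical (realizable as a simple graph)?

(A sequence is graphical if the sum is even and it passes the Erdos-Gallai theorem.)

Sum of degrees = 41. Sum is odd, so the sequence is NOT graphical.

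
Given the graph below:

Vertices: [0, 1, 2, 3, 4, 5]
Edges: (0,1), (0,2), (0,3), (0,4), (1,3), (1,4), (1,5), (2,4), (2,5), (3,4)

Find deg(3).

Vertex 3 has neighbors [0, 1, 4], so deg(3) = 3.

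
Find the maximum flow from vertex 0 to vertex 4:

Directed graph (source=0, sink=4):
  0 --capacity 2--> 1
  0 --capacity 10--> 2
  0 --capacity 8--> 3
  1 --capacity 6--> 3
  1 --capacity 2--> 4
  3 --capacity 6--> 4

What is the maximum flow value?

Computing max flow:
  Flow on (0->1): 2/2
  Flow on (0->3): 6/8
  Flow on (1->4): 2/2
  Flow on (3->4): 6/6
Maximum flow = 8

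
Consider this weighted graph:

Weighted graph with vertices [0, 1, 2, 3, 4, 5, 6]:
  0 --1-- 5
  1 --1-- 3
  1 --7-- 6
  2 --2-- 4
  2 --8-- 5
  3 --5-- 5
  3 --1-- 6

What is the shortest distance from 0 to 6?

Using Dijkstra's algorithm from vertex 0:
Shortest path: 0 -> 5 -> 3 -> 6
Total weight: 1 + 5 + 1 = 7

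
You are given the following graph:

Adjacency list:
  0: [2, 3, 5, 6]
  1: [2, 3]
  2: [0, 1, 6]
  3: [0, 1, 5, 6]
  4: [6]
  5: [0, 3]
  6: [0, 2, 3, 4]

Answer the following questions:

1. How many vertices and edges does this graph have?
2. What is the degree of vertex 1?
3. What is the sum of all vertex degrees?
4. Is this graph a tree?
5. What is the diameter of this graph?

Count: 7 vertices, 10 edges.
Vertex 1 has neighbors [2, 3], degree = 2.
Handshaking lemma: 2 * 10 = 20.
A tree on 7 vertices has 6 edges. This graph has 10 edges (4 extra). Not a tree.
Diameter (longest shortest path) = 3.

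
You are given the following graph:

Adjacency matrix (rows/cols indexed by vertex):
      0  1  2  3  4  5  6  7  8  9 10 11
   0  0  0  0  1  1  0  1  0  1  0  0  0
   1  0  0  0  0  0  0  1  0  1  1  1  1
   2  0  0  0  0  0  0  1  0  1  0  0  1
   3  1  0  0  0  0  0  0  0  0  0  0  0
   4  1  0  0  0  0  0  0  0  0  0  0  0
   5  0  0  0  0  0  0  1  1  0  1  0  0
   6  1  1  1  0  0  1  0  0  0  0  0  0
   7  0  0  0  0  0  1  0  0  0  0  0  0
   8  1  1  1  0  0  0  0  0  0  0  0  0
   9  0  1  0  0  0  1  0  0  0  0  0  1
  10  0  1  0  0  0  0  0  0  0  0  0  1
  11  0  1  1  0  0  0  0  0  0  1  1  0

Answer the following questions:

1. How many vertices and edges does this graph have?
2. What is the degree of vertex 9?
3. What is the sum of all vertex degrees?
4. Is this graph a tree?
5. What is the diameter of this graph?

Count: 12 vertices, 17 edges.
Vertex 9 has neighbors [1, 5, 11], degree = 3.
Handshaking lemma: 2 * 17 = 34.
A tree on 12 vertices has 11 edges. This graph has 17 edges (6 extra). Not a tree.
Diameter (longest shortest path) = 4.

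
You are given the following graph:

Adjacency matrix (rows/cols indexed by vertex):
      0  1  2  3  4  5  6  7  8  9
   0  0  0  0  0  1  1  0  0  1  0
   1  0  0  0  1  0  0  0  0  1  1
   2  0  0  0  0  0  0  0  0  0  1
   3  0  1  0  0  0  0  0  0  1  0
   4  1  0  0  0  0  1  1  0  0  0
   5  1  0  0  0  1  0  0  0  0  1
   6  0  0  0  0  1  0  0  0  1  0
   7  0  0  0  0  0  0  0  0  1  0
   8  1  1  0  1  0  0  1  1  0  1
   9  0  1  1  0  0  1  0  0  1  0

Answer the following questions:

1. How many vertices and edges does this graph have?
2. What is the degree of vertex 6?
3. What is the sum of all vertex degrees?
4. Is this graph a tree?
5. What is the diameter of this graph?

Count: 10 vertices, 14 edges.
Vertex 6 has neighbors [4, 8], degree = 2.
Handshaking lemma: 2 * 14 = 28.
A tree on 10 vertices has 9 edges. This graph has 14 edges (5 extra). Not a tree.
Diameter (longest shortest path) = 3.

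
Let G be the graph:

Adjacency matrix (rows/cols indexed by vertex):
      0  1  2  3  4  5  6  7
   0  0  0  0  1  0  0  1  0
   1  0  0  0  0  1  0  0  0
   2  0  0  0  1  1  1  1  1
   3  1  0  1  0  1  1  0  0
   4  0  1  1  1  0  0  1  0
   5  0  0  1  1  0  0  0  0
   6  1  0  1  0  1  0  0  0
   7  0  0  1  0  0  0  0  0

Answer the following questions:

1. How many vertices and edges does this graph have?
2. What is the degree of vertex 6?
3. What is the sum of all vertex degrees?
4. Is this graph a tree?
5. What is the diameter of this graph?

Count: 8 vertices, 11 edges.
Vertex 6 has neighbors [0, 2, 4], degree = 3.
Handshaking lemma: 2 * 11 = 22.
A tree on 8 vertices has 7 edges. This graph has 11 edges (4 extra). Not a tree.
Diameter (longest shortest path) = 3.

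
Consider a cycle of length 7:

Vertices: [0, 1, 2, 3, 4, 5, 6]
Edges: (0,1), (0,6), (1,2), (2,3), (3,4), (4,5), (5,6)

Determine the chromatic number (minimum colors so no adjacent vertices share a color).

This is an odd cycle (C_7). Odd cycles are not bipartite (any 2-coloring forces two adjacent vertices to match), and 3 colors suffice.
Chromatic number = 3.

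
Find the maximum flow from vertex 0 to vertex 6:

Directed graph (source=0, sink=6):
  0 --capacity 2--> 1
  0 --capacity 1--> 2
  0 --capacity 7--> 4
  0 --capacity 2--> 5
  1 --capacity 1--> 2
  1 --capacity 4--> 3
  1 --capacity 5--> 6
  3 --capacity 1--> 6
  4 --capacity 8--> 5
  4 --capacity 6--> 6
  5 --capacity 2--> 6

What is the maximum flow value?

Computing max flow:
  Flow on (0->1): 2/2
  Flow on (0->4): 7/7
  Flow on (0->5): 1/2
  Flow on (1->6): 2/5
  Flow on (4->5): 1/8
  Flow on (4->6): 6/6
  Flow on (5->6): 2/2
Maximum flow = 10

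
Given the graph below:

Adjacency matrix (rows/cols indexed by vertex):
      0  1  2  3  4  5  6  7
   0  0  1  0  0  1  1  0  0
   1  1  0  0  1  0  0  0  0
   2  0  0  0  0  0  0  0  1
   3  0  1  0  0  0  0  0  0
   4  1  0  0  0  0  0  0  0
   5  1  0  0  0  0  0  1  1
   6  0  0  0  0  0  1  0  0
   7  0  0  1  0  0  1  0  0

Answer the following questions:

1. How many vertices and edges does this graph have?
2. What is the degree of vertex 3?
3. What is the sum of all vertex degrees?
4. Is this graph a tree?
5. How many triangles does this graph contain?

Count: 8 vertices, 7 edges.
Vertex 3 has neighbors [1], degree = 1.
Handshaking lemma: 2 * 7 = 14.
A graph is a tree iff it is connected and has exactly n-1 edges. This graph is connected (all 8 vertices in one component) and has 8-1 = 7 edges. It is a tree.
Number of triangles = 0.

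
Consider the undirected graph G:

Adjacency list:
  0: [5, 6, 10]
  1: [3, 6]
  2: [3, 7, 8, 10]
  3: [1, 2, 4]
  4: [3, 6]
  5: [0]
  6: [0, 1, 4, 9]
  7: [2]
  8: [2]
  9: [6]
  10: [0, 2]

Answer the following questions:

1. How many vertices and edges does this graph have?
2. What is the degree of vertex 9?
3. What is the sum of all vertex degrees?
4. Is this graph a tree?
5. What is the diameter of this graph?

Count: 11 vertices, 12 edges.
Vertex 9 has neighbors [6], degree = 1.
Handshaking lemma: 2 * 12 = 24.
A tree on 11 vertices has 10 edges. This graph has 12 edges (2 extra). Not a tree.
Diameter (longest shortest path) = 5.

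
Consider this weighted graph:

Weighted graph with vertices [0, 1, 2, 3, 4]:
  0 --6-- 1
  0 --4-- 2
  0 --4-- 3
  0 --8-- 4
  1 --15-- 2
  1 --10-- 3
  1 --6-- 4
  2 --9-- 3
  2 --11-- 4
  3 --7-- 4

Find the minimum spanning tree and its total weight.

Applying Kruskal's algorithm (sort edges by weight, add if no cycle):
  Add (0,3) w=4
  Add (0,2) w=4
  Add (0,1) w=6
  Add (1,4) w=6
  Skip (3,4) w=7 (creates cycle)
  Skip (0,4) w=8 (creates cycle)
  Skip (2,3) w=9 (creates cycle)
  Skip (1,3) w=10 (creates cycle)
  Skip (2,4) w=11 (creates cycle)
  Skip (1,2) w=15 (creates cycle)
MST weight = 20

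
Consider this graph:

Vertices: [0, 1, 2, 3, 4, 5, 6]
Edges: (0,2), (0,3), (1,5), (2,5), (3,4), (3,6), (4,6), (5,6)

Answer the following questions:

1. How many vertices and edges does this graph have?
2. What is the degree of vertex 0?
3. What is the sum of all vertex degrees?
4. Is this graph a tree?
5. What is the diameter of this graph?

Count: 7 vertices, 8 edges.
Vertex 0 has neighbors [2, 3], degree = 2.
Handshaking lemma: 2 * 8 = 16.
A tree on 7 vertices has 6 edges. This graph has 8 edges (2 extra). Not a tree.
Diameter (longest shortest path) = 3.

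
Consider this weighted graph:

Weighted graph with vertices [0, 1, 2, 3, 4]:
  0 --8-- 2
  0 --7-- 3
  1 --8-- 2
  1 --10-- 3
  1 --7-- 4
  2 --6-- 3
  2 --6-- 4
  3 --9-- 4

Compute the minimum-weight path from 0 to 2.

Using Dijkstra's algorithm from vertex 0:
Shortest path: 0 -> 2
Total weight: 8 = 8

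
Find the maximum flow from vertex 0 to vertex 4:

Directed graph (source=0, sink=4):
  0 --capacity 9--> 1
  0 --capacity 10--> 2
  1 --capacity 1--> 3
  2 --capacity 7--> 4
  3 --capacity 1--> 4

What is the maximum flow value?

Computing max flow:
  Flow on (0->1): 1/9
  Flow on (0->2): 7/10
  Flow on (1->3): 1/1
  Flow on (2->4): 7/7
  Flow on (3->4): 1/1
Maximum flow = 8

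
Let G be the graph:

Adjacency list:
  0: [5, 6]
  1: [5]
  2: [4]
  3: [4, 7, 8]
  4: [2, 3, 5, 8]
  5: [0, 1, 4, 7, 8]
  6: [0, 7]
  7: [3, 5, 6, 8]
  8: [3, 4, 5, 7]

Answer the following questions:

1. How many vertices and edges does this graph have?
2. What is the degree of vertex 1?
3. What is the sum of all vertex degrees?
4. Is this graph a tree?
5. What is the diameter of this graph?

Count: 9 vertices, 13 edges.
Vertex 1 has neighbors [5], degree = 1.
Handshaking lemma: 2 * 13 = 26.
A tree on 9 vertices has 8 edges. This graph has 13 edges (5 extra). Not a tree.
Diameter (longest shortest path) = 4.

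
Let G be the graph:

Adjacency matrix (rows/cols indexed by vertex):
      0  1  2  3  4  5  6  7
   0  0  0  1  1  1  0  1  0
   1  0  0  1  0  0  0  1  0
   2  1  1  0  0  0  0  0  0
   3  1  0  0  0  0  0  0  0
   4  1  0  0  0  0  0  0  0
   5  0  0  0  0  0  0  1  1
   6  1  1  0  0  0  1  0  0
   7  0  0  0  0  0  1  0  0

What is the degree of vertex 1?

Vertex 1 has neighbors [2, 6], so deg(1) = 2.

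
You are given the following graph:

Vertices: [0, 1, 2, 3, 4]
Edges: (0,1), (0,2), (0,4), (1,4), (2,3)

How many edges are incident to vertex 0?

Vertex 0 has neighbors [1, 2, 4], so deg(0) = 3.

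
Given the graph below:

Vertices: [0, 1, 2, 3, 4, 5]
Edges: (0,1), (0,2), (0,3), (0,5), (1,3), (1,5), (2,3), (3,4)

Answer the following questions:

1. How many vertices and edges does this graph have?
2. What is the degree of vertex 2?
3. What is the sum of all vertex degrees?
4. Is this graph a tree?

Count: 6 vertices, 8 edges.
Vertex 2 has neighbors [0, 3], degree = 2.
Handshaking lemma: 2 * 8 = 16.
A tree on 6 vertices has 5 edges. This graph has 8 edges (3 extra). Not a tree.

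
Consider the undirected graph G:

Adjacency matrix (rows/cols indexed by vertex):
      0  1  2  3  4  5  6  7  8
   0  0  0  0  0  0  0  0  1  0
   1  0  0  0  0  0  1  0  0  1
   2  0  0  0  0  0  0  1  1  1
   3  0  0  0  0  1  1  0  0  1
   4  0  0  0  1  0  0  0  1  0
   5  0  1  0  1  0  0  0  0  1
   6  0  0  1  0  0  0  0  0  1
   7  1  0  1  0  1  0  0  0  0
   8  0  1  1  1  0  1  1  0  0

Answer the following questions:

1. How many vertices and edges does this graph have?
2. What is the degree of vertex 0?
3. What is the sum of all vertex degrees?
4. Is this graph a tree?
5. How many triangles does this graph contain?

Count: 9 vertices, 12 edges.
Vertex 0 has neighbors [7], degree = 1.
Handshaking lemma: 2 * 12 = 24.
A tree on 9 vertices has 8 edges. This graph has 12 edges (4 extra). Not a tree.
Number of triangles = 3.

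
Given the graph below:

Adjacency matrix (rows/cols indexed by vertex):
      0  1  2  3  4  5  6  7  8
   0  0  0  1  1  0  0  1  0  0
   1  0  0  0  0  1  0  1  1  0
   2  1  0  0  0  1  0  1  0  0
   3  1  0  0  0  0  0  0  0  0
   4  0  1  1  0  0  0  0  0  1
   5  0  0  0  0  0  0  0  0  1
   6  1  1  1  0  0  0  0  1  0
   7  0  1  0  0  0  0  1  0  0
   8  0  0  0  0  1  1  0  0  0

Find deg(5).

Vertex 5 has neighbors [8], so deg(5) = 1.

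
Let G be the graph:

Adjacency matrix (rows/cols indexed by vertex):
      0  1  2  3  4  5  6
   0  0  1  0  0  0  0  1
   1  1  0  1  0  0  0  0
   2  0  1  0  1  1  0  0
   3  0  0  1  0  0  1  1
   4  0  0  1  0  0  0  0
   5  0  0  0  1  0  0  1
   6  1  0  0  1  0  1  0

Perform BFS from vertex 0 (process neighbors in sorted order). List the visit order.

BFS from vertex 0 (neighbors processed in ascending order):
Visit order: 0, 1, 6, 2, 3, 5, 4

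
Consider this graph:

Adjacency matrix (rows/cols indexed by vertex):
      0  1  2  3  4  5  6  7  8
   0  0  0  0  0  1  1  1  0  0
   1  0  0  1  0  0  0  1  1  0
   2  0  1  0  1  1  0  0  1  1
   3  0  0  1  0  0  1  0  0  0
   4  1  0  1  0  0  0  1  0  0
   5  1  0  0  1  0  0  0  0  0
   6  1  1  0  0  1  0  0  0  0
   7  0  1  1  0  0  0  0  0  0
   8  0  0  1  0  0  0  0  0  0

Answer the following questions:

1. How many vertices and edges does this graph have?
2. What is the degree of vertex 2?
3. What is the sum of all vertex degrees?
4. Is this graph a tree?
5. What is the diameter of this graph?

Count: 9 vertices, 12 edges.
Vertex 2 has neighbors [1, 3, 4, 7, 8], degree = 5.
Handshaking lemma: 2 * 12 = 24.
A tree on 9 vertices has 8 edges. This graph has 12 edges (4 extra). Not a tree.
Diameter (longest shortest path) = 3.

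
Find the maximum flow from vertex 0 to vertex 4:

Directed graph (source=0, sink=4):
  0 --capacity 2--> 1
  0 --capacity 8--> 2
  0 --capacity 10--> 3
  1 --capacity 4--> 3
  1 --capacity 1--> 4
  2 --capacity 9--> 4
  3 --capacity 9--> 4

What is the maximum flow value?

Computing max flow:
  Flow on (0->1): 1/2
  Flow on (0->2): 8/8
  Flow on (0->3): 9/10
  Flow on (1->4): 1/1
  Flow on (2->4): 8/9
  Flow on (3->4): 9/9
Maximum flow = 18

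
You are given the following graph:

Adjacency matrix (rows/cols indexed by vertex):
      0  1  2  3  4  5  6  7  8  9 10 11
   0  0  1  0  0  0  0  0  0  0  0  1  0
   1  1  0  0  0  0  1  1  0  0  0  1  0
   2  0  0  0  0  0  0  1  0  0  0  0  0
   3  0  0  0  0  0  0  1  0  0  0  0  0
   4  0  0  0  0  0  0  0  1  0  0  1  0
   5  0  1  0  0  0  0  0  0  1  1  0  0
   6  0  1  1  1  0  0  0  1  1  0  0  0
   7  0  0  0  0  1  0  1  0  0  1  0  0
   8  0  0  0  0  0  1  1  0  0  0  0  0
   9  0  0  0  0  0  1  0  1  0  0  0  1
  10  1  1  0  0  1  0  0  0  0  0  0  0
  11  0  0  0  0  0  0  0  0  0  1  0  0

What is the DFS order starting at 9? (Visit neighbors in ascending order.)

DFS from vertex 9 (neighbors processed in ascending order):
Visit order: 9, 5, 1, 0, 10, 4, 7, 6, 2, 3, 8, 11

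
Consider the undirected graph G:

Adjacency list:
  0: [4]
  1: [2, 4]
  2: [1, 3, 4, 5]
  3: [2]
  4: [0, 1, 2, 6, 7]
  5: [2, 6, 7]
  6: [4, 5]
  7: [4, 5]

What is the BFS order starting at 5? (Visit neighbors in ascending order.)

BFS from vertex 5 (neighbors processed in ascending order):
Visit order: 5, 2, 6, 7, 1, 3, 4, 0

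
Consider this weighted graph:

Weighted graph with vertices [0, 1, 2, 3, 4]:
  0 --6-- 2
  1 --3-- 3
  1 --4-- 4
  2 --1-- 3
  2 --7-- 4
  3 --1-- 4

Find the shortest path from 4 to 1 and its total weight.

Using Dijkstra's algorithm from vertex 4:
Shortest path: 4 -> 1
Total weight: 4 = 4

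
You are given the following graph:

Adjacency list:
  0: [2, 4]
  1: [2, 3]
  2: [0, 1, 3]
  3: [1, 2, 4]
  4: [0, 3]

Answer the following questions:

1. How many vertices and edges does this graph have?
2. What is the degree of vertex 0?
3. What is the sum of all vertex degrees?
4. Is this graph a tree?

Count: 5 vertices, 6 edges.
Vertex 0 has neighbors [2, 4], degree = 2.
Handshaking lemma: 2 * 6 = 12.
A tree on 5 vertices has 4 edges. This graph has 6 edges (2 extra). Not a tree.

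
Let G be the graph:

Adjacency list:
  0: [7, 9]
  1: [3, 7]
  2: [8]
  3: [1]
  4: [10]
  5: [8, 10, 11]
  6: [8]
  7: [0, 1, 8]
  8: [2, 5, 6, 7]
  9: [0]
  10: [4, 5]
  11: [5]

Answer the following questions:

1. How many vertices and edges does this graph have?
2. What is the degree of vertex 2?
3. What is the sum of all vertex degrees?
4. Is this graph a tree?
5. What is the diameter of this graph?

Count: 12 vertices, 11 edges.
Vertex 2 has neighbors [8], degree = 1.
Handshaking lemma: 2 * 11 = 22.
A graph is a tree iff it is connected and has exactly n-1 edges. This graph is connected (all 12 vertices in one component) and has 12-1 = 11 edges. It is a tree.
Diameter (longest shortest path) = 6.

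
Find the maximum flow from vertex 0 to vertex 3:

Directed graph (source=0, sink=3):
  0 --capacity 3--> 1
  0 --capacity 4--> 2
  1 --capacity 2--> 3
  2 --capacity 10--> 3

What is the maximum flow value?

Computing max flow:
  Flow on (0->1): 2/3
  Flow on (0->2): 4/4
  Flow on (1->3): 2/2
  Flow on (2->3): 4/10
Maximum flow = 6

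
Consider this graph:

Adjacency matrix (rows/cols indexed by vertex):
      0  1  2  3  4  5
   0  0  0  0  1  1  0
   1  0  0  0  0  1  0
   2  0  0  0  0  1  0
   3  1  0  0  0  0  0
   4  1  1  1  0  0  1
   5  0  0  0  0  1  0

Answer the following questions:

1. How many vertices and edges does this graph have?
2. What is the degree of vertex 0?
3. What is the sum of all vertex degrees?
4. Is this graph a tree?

Count: 6 vertices, 5 edges.
Vertex 0 has neighbors [3, 4], degree = 2.
Handshaking lemma: 2 * 5 = 10.
A graph is a tree iff it is connected and has exactly n-1 edges. This graph is connected (all 6 vertices in one component) and has 6-1 = 5 edges. It is a tree.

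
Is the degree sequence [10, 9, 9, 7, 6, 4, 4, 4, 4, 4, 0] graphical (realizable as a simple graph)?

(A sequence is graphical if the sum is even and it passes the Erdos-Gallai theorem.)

Sum of degrees = 61. Sum is odd, so the sequence is NOT graphical.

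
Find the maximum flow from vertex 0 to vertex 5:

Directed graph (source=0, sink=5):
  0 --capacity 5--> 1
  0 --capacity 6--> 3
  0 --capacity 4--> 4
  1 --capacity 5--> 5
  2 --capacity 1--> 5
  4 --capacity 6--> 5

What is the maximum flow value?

Computing max flow:
  Flow on (0->1): 5/5
  Flow on (0->4): 4/4
  Flow on (1->5): 5/5
  Flow on (4->5): 4/6
Maximum flow = 9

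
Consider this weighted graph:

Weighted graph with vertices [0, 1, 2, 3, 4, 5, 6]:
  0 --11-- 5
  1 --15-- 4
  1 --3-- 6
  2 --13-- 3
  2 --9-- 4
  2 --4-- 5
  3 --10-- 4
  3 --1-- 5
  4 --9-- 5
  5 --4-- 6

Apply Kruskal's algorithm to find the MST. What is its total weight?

Applying Kruskal's algorithm (sort edges by weight, add if no cycle):
  Add (3,5) w=1
  Add (1,6) w=3
  Add (2,5) w=4
  Add (5,6) w=4
  Add (2,4) w=9
  Skip (4,5) w=9 (creates cycle)
  Skip (3,4) w=10 (creates cycle)
  Add (0,5) w=11
  Skip (2,3) w=13 (creates cycle)
  Skip (1,4) w=15 (creates cycle)
MST weight = 32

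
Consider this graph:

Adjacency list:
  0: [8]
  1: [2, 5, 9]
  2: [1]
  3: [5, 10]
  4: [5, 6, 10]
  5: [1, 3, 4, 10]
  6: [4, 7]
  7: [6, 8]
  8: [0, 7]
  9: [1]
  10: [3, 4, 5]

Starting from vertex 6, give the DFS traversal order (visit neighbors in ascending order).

DFS from vertex 6 (neighbors processed in ascending order):
Visit order: 6, 4, 5, 1, 2, 9, 3, 10, 7, 8, 0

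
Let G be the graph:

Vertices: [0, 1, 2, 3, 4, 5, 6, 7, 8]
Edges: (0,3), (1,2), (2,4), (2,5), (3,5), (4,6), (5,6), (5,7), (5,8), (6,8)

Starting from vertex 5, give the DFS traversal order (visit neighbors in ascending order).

DFS from vertex 5 (neighbors processed in ascending order):
Visit order: 5, 2, 1, 4, 6, 8, 3, 0, 7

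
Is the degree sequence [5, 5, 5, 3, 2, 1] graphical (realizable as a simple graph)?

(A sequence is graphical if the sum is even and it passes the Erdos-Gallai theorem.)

Sum of degrees = 21. Sum is odd, so the sequence is NOT graphical.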